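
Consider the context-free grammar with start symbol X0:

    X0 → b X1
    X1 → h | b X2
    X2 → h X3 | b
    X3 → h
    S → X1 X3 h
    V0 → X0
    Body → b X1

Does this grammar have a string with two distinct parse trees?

(S, V0, Body are unreachable from X0, so their rules don't affect L(X0).) The reachable rules are right-linear with at most one rule per (nonterminal, next-terminal) pair. Each input token forces the next rule, so parsing is deterministic.

Unambiguous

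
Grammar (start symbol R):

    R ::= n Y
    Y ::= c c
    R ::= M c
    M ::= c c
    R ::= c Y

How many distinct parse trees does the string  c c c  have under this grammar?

2

Parse trees for c c c:
  [R [M c c] c]
  [R c [Y c c]]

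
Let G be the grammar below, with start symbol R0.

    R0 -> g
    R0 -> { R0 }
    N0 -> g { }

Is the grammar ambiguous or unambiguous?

Unambiguous

Only R0 is reachable from R0; ignoring the rest: L(R0) is { openⁿ atom closeⁿ : n ≥ 0 }. The bracket depth fixes n, and the derivation is forced at every step.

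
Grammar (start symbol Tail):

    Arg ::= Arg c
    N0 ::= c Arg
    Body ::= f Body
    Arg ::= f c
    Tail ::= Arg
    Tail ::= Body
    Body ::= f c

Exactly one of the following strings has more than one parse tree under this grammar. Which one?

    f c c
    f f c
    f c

f c c: 1 tree
f f c: 1 tree
f c: 2 trees

f c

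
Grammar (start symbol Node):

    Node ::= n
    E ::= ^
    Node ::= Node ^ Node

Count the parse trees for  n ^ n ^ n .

Parse trees for n ^ n ^ n:
  [Node [Node n] ^ [Node [Node n] ^ [Node n]]]
  [Node [Node [Node n] ^ [Node n]] ^ [Node n]]

2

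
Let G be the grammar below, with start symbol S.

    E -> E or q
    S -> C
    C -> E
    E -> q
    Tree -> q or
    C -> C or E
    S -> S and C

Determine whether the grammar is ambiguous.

Witness: q or q

Derivation 1: S ⇒ C ⇒ E ⇒ E or q ⇒ q or q
Derivation 2: S ⇒ C ⇒ C or E ⇒ E or E ⇒ q or E ⇒ q or q

Two distinct leftmost derivations for the same string.

Ambiguous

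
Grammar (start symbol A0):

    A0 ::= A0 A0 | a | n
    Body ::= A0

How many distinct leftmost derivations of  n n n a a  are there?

Parse trees for n n n a a (showing first 6 of 14):
  [A0 [A0 n] [A0 [A0 n] [A0 [A0 n] [A0 [A0 a] [A0 a]]]]]
  [A0 [A0 n] [A0 [A0 n] [A0 [A0 [A0 n] [A0 a]] [A0 a]]]]
  [A0 [A0 n] [A0 [A0 [A0 n] [A0 n]] [A0 [A0 a] [A0 a]]]]
  [A0 [A0 n] [A0 [A0 [A0 n] [A0 [A0 n] [A0 a]]] [A0 a]]]
  [A0 [A0 n] [A0 [A0 [A0 [A0 n] [A0 n]] [A0 a]] [A0 a]]]
  [A0 [A0 [A0 n] [A0 n]] [A0 [A0 n] [A0 [A0 a] [A0 a]]]]

14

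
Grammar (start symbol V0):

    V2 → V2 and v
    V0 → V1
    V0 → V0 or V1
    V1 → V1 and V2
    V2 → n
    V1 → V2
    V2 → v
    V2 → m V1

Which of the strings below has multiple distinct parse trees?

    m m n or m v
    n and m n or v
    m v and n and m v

m v and n and m v

m m n or m v: 1 tree
n and m n or v: 1 tree
m v and n and m v: 3 trees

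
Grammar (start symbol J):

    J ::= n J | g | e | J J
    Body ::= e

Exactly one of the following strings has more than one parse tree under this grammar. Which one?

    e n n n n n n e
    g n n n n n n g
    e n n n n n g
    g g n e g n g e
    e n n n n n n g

e n n n n n n e: 1 tree
g n n n n n n g: 1 tree
e n n n n n g: 1 tree
g g n e g n g e: 99 trees
e n n n n n n g: 1 tree

g g n e g n g e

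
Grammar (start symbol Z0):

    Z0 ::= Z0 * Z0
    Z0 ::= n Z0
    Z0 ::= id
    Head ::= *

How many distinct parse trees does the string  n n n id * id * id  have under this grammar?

Parse trees for n n n id * id * id (showing first 6 of 14):
  [Z0 [Z0 n [Z0 n [Z0 n [Z0 id]]]] * [Z0 [Z0 id] * [Z0 id]]]
  [Z0 [Z0 [Z0 n [Z0 n [Z0 n [Z0 id]]]] * [Z0 id]] * [Z0 id]]
  [Z0 [Z0 n [Z0 [Z0 n [Z0 n [Z0 id]]] * [Z0 id]]] * [Z0 id]]
  [Z0 [Z0 n [Z0 n [Z0 [Z0 n [Z0 id]] * [Z0 id]]]] * [Z0 id]]
  [Z0 [Z0 n [Z0 n [Z0 n [Z0 [Z0 id] * [Z0 id]]]]] * [Z0 id]]
  [Z0 n [Z0 [Z0 n [Z0 n [Z0 id]]] * [Z0 [Z0 id] * [Z0 id]]]]

14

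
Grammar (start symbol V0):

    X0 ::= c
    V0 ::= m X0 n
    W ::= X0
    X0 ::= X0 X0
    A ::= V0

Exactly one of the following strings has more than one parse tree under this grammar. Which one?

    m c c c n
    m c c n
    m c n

m c c c n: 2 trees
m c c n: 1 tree
m c n: 1 tree

m c c c n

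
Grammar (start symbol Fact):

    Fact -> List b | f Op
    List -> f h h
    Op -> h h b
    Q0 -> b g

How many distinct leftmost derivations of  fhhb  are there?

2

Parse trees for fhhb:
  [Fact [List f h h] b]
  [Fact f [Op h h b]]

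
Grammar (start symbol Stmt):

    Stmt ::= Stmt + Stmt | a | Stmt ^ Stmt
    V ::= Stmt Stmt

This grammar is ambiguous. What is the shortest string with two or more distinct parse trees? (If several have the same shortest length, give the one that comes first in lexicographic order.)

length 1: no string has ≥2 trees
length 3: no string has ≥2 trees
length 5: a + a + a has 2 parse trees

Two derivations of a + a + a:
  Stmt ⇒ Stmt + Stmt ⇒ Stmt + Stmt + Stmt ⇒ a + Stmt + Stmt ⇒ a + a + Stmt ⇒ a + a + a
  Stmt ⇒ Stmt + Stmt ⇒ a + Stmt ⇒ a + Stmt + Stmt ⇒ a + a + Stmt ⇒ a + a + a

a + a + a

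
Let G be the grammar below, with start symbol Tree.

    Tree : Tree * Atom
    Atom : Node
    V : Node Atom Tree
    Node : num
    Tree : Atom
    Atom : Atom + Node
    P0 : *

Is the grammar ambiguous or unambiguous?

(V, P0 are unreachable from Tree, so their rules don't affect L(Tree).) This is a standard precedence ladder (Tree over Atom over Node), with each level left-recursive on its own operator ('*' at Tree, '+' at Atom). That structure is LR(1), hence unambiguous.

Unambiguous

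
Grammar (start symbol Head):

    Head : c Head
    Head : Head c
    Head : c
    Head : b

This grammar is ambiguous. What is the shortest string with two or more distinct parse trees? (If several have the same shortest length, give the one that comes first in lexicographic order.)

length 1: no string has ≥2 trees
length 2: c c has 2 parse trees

Two derivations of c c:
  Head ⇒ c Head ⇒ c c
  Head ⇒ Head c ⇒ c c

c c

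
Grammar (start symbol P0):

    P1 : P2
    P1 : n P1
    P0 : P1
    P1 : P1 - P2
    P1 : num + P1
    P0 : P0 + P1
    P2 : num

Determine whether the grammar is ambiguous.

Witness: num + num

Derivation 1: P0 ⇒ P1 ⇒ num + P1 ⇒ num + P2 ⇒ num + num
Derivation 2: P0 ⇒ P0 + P1 ⇒ P1 + P1 ⇒ P2 + P1 ⇒ num + P1 ⇒ num + P2 ⇒ num + num

Two distinct leftmost derivations for the same string.

Ambiguous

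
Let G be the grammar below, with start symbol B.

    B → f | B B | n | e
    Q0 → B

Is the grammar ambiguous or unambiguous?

Ambiguous

Witness: e e e

Derivation 1: B ⇒ B B ⇒ B B B ⇒ e B B ⇒ e e B ⇒ e e e
Derivation 2: B ⇒ B B ⇒ e B ⇒ e B B ⇒ e e B ⇒ e e e

Two distinct leftmost derivations for the same string.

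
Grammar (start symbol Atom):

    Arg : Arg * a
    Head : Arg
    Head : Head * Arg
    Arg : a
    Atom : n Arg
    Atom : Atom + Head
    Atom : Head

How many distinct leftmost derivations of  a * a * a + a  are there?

4

Parse trees for a * a * a + a:
  [Atom [Atom [Head [Arg [Arg [Arg a] * a] * a]]] + [Head [Arg a]]]
  [Atom [Atom [Head [Head [Arg a]] * [Arg [Arg a] * a]]] + [Head [Arg a]]]
  [Atom [Atom [Head [Head [Arg [Arg a] * a]] * [Arg a]]] + [Head [Arg a]]]
  [Atom [Atom [Head [Head [Head [Arg a]] * [Arg a]] * [Arg a]]] + [Head [Arg a]]]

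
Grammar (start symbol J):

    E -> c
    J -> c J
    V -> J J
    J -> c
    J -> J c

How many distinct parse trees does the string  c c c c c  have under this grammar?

Parse trees for c c c c c (showing first 6 of 16):
  [J c [J c [J c [J c [J c]]]]]
  [J c [J c [J c [J [J c] c]]]]
  [J c [J c [J [J c [J c]] c]]]
  [J c [J c [J [J [J c] c] c]]]
  [J c [J [J c [J c [J c]]] c]]
  [J c [J [J c [J [J c] c]] c]]

16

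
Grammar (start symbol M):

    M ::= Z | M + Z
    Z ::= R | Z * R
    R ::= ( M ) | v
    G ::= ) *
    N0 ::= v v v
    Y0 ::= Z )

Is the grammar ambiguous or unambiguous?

Only M, Z, R are reachable from M; ignoring the rest: M → M + Z | Z  ;  Z → Z * R | R  — a left-associative chain with R at the bottom. Each string factors uniquely by precedence.

Unambiguous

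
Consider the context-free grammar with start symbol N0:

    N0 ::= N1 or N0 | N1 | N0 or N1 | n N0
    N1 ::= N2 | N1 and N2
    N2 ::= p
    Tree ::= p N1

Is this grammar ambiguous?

Ambiguous

Witness: p or p

Derivation 1: N0 ⇒ N1 or N0 ⇒ N2 or N0 ⇒ p or N0 ⇒ p or N1 ⇒ p or N2 ⇒ p or p
Derivation 2: N0 ⇒ N0 or N1 ⇒ N1 or N1 ⇒ N2 or N1 ⇒ p or N1 ⇒ p or N2 ⇒ p or p

Two distinct leftmost derivations for the same string.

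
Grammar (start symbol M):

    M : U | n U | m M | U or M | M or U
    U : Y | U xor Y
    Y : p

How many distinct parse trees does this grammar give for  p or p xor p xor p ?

Parse trees for p or p xor p xor p:
  [M [U [Y p]] or [M [U [U [U [Y p]] xor [Y p]] xor [Y p]]]]
  [M [M [U [Y p]]] or [U [U [U [Y p]] xor [Y p]] xor [Y p]]]

2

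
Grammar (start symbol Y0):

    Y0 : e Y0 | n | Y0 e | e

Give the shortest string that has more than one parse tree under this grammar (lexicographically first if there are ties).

length 1: no string has ≥2 trees
length 2: e e has 2 parse trees

Two derivations of e e:
  Y0 ⇒ e Y0 ⇒ e e
  Y0 ⇒ Y0 e ⇒ e e

e e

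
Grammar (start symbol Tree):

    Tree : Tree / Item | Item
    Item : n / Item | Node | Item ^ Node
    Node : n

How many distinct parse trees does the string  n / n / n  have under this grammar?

Parse trees for n / n / n:
  [Tree [Tree [Item [Node n]]] / [Item n / [Item [Node n]]]]
  [Tree [Tree [Tree [Item [Node n]]] / [Item [Node n]]] / [Item [Node n]]]
  [Tree [Tree [Item n / [Item [Node n]]]] / [Item [Node n]]]
  [Tree [Item n / [Item n / [Item [Node n]]]]]

4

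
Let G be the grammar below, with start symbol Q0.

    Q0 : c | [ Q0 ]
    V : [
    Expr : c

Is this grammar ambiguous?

(V, Expr are unreachable from Q0, so their rules don't affect L(Q0).) Each string is a nest of matched brackets around a single atom. An opening bracket forces the recursive rule; an atom forces the base rule.

Unambiguous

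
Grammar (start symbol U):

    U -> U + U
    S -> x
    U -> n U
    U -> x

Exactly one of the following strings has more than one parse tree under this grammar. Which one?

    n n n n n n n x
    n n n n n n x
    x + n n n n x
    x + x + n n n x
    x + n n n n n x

x + x + n n n x

n n n n n n n x: 1 tree
n n n n n n x: 1 tree
x + n n n n x: 1 tree
x + x + n n n x: 2 trees
x + n n n n n x: 1 tree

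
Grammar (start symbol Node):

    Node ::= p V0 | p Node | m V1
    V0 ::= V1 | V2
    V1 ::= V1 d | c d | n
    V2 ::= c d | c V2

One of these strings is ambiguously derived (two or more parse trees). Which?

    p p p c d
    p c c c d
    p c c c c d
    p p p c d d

p p p c d

p p p c d: 2 trees
p c c c d: 1 tree
p c c c c d: 1 tree
p p p c d d: 1 tree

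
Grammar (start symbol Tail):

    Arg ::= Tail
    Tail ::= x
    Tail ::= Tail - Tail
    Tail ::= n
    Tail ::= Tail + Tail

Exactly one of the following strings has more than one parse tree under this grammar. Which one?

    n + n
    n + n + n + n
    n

n + n: 1 tree
n + n + n + n: 5 trees
n: 1 tree

n + n + n + n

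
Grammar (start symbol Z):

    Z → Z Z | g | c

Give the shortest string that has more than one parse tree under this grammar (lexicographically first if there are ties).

length 1: no string has ≥2 trees
length 2: no string has ≥2 trees
length 3: c c c has 2 parse trees

Two derivations of c c c:
  Z ⇒ Z Z ⇒ Z Z Z ⇒ c Z Z ⇒ c c Z ⇒ c c c
  Z ⇒ Z Z ⇒ c Z ⇒ c Z Z ⇒ c c Z ⇒ c c c

c c c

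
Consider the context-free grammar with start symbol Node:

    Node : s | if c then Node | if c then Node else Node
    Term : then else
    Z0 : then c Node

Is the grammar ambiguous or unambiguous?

Ambiguous

Witness: if c then if c then s else s

Derivation 1: Node ⇒ if c then Node ⇒ if c then if c then Node else Node ⇒ if c then if c then s else Node ⇒ if c then if c then s else s
Derivation 2: Node ⇒ if c then Node else Node ⇒ if c then if c then Node else Node ⇒ if c then if c then s else Node ⇒ if c then if c then s else s

Two distinct leftmost derivations for the same string.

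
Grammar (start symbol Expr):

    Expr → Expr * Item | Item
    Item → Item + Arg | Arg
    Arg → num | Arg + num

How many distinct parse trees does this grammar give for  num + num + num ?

4

Parse trees for num + num + num:
  [Expr [Item [Item [Arg num]] + [Arg [Arg num] + num]]]
  [Expr [Item [Item [Item [Arg num]] + [Arg num]] + [Arg num]]]
  [Expr [Item [Item [Arg [Arg num] + num]] + [Arg num]]]
  [Expr [Item [Arg [Arg [Arg num] + num] + num]]]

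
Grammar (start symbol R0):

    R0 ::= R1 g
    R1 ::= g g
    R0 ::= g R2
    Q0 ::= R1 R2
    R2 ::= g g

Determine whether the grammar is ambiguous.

Ambiguous

Witness: g g g

Derivation 1: R0 ⇒ R1 g ⇒ g g g
Derivation 2: R0 ⇒ g R2 ⇒ g g g

Two distinct leftmost derivations for the same string.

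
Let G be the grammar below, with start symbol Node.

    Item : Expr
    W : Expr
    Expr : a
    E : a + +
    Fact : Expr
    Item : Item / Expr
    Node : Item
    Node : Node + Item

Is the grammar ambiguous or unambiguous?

Unambiguous

(E, Fact, W are unreachable from Node, so their rules don't affect L(Node).) The grammar is stratified — Node handles '+' (left-recursive), Item handles '/', Expr atoms. Each operator has a fixed associativity and precedence level, so every string has one parse.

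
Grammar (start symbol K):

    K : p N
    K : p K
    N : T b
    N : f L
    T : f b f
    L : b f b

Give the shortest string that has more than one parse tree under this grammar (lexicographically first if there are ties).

p f b f b

length 5: p f b f b has 2 parse trees

Two derivations of p f b f b:
  K ⇒ p N ⇒ p T b ⇒ p f b f b
  K ⇒ p N ⇒ p f L ⇒ p f b f b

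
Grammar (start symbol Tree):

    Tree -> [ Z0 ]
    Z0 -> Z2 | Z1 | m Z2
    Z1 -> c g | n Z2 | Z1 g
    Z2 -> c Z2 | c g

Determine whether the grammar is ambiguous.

Ambiguous

Witness: [ c g ]

Derivation 1: Tree ⇒ [ Z0 ] ⇒ [ Z2 ] ⇒ [ c g ]
Derivation 2: Tree ⇒ [ Z0 ] ⇒ [ Z1 ] ⇒ [ c g ]

Two distinct leftmost derivations for the same string.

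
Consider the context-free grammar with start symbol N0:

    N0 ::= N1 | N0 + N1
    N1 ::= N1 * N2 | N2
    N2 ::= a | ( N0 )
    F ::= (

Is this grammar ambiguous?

Unambiguous

Only N0, N1, N2 are reachable from N0; ignoring the rest: The grammar is stratified — N0 handles '+' (left-recursive), N1 handles '*', N2 atoms. Each operator has a fixed associativity and precedence level, so every string has one parse.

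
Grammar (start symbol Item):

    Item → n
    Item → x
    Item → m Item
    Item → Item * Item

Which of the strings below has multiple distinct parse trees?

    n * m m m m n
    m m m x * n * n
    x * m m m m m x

m m m x * n * n

n * m m m m n: 1 tree
m m m x * n * n: 14 trees
x * m m m m m x: 1 tree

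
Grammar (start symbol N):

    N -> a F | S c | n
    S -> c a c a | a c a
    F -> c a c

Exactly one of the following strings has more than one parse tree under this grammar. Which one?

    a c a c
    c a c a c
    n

a c a c

a c a c: 2 trees
c a c a c: 1 tree
n: 1 tree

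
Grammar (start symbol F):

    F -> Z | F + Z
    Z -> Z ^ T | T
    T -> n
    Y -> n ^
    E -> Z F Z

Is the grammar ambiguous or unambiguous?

Unambiguous

(Y, E are unreachable from F, so their rules don't affect L(F).) F → F + Z | Z  ;  Z → Z ^ T | T  — a left-associative chain with T at the bottom. Each string factors uniquely by precedence.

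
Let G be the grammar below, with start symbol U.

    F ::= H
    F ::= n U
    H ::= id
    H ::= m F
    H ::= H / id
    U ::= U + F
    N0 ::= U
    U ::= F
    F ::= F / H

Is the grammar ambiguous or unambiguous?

Witness: id / id

Derivation 1: U ⇒ F ⇒ H ⇒ H / id ⇒ id / id
Derivation 2: U ⇒ F ⇒ F / H ⇒ H / H ⇒ id / H ⇒ id / id

Two distinct leftmost derivations for the same string.

Ambiguous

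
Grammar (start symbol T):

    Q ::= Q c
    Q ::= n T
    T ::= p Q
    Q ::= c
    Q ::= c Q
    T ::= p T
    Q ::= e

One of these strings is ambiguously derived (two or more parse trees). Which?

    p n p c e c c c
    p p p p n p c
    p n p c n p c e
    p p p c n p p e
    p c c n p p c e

p n p c e c c c: 10 trees
p p p p n p c: 1 tree
p n p c n p c e: 1 tree
p p p c n p p e: 1 tree
p c c n p p c e: 1 tree

p n p c e c c c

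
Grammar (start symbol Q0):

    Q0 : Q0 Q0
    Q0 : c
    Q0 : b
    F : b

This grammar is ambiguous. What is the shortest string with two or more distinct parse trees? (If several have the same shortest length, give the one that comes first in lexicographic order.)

length 1: no string has ≥2 trees
length 2: no string has ≥2 trees
length 3: b b b has 2 parse trees

Two derivations of b b b:
  Q0 ⇒ Q0 Q0 ⇒ Q0 Q0 Q0 ⇒ b Q0 Q0 ⇒ b b Q0 ⇒ b b b
  Q0 ⇒ Q0 Q0 ⇒ b Q0 ⇒ b Q0 Q0 ⇒ b b Q0 ⇒ b b b

b b b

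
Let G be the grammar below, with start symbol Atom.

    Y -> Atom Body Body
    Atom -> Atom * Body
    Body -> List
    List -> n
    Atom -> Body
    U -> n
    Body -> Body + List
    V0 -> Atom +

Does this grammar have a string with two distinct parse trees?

Unambiguous

Only Atom, Body, List are reachable from Atom; ignoring the rest: The grammar is stratified — Atom handles '*' (left-recursive), Body handles '+', List atoms. Each operator has a fixed associativity and precedence level, so every string has one parse.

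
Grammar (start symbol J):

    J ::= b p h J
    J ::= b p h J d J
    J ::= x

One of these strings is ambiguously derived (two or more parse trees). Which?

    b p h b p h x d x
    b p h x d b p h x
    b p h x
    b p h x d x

b p h b p h x d x

b p h b p h x d x: 2 trees
b p h x d b p h x: 1 tree
b p h x: 1 tree
b p h x d x: 1 tree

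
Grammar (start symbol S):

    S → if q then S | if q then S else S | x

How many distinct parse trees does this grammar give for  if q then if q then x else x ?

Parse trees for if q then if q then x else x:
  [S if q then [S if q then [S x] else [S x]]]
  [S if q then [S if q then [S x]] else [S x]]

2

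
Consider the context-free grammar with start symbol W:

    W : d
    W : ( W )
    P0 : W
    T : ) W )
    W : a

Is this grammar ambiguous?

Unambiguous

Only W is reachable from W; ignoring the rest: Each string is a nest of matched brackets around a single atom. An opening bracket forces the recursive rule; an atom forces the base rule.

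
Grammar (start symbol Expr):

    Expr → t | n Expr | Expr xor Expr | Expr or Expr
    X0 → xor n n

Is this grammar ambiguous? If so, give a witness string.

Witness: n t or t

Derivation 1: Expr ⇒ n Expr ⇒ n Expr or Expr ⇒ n t or Expr ⇒ n t or t
Derivation 2: Expr ⇒ Expr or Expr ⇒ n Expr or Expr ⇒ n t or Expr ⇒ n t or t

Two distinct leftmost derivations for the same string.

Ambiguous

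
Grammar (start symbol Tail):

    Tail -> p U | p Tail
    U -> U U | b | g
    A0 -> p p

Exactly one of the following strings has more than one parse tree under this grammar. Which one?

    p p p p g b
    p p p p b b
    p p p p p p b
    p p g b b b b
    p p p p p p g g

p p g b b b b

p p p p g b: 1 tree
p p p p b b: 1 tree
p p p p p p b: 1 tree
p p g b b b b: 14 trees
p p p p p p g g: 1 tree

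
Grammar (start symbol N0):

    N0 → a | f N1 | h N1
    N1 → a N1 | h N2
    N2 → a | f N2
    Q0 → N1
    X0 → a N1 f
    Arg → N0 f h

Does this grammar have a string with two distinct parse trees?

Unambiguous

(Q0, X0, Arg are unreachable from N0, so their rules don't affect L(N0).) Restricted to the reachable nonterminals, every rule has the form A → t or A → t B, and no two rules for the same A share a first terminal. The grammar encodes a DFA — one run per string.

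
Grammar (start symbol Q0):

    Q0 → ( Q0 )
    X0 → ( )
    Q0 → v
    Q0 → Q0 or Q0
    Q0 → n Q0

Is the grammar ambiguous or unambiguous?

Ambiguous

Witness: n v or v

Derivation 1: Q0 ⇒ Q0 or Q0 ⇒ n Q0 or Q0 ⇒ n v or Q0 ⇒ n v or v
Derivation 2: Q0 ⇒ n Q0 ⇒ n Q0 or Q0 ⇒ n v or Q0 ⇒ n v or v

Two distinct leftmost derivations for the same string.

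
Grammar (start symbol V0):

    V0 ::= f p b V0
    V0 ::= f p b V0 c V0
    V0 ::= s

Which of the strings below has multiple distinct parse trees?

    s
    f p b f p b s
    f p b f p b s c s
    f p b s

s: 1 tree
f p b f p b s: 1 tree
f p b f p b s c s: 2 trees
f p b s: 1 tree

f p b f p b s c s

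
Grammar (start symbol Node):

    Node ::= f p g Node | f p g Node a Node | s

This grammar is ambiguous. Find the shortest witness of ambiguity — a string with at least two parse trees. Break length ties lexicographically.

length 1: no string has ≥2 trees
length 4: no string has ≥2 trees
length 6: no string has ≥2 trees
length 7: no string has ≥2 trees
length 9: f p g f p g s a s has 2 parse trees

Two derivations of f p g f p g s a s:
  Node ⇒ f p g Node ⇒ f p g f p g Node a Node ⇒ f p g f p g s a Node ⇒ f p g f p g s a s
  Node ⇒ f p g Node a Node ⇒ f p g f p g Node a Node ⇒ f p g f p g s a Node ⇒ f p g f p g s a s

f p g f p g s a s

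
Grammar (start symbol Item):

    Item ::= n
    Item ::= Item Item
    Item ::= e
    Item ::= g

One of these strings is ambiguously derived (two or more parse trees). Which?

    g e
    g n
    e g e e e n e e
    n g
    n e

g e: 1 tree
g n: 1 tree
e g e e e n e e: 429 trees
n g: 1 tree
n e: 1 tree

e g e e e n e e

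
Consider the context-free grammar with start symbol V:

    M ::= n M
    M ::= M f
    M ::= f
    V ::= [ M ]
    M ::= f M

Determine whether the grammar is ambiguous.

Witness: [ f f ]

Derivation 1: V ⇒ [ M ] ⇒ [ M f ] ⇒ [ f f ]
Derivation 2: V ⇒ [ M ] ⇒ [ f M ] ⇒ [ f f ]

Two distinct leftmost derivations for the same string.

Ambiguous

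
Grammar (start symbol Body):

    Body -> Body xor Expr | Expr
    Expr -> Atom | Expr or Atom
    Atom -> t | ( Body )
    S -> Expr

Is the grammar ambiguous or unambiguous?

(S is unreachable from Body, so its rules don't affect L(Body).) Body → Body xor Expr | Expr  ;  Expr → Expr or Atom | Atom  — a left-associative chain with Atom at the bottom. Each string factors uniquely by precedence.

Unambiguous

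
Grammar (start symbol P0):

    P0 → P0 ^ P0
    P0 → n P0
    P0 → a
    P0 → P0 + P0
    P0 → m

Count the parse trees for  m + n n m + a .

Parse trees for m + n n m + a:
  [P0 [P0 m] + [P0 n [P0 n [P0 [P0 m] + [P0 a]]]]]
  [P0 [P0 m] + [P0 n [P0 [P0 n [P0 m]] + [P0 a]]]]
  [P0 [P0 m] + [P0 [P0 n [P0 n [P0 m]]] + [P0 a]]]
  [P0 [P0 [P0 m] + [P0 n [P0 n [P0 m]]]] + [P0 a]]

4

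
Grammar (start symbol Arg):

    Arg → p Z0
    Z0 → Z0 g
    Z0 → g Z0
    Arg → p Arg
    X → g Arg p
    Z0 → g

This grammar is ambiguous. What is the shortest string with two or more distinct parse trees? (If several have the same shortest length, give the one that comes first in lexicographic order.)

length 2: no string has ≥2 trees
length 3: p g g has 2 parse trees

Two derivations of p g g:
  Arg ⇒ p Z0 ⇒ p Z0 g ⇒ p g g
  Arg ⇒ p Z0 ⇒ p g Z0 ⇒ p g g

p g g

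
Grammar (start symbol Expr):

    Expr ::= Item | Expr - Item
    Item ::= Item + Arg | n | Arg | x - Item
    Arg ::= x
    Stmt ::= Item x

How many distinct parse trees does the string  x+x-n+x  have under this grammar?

1

Parse trees for x+x-n+x:
  [Expr [Expr [Item [Item [Arg x]] + [Arg x]]] - [Item [Item n] + [Arg x]]]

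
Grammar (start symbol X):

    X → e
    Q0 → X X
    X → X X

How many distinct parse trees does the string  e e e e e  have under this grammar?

Parse trees for e e e e e (showing first 6 of 14):
  [X [X e] [X [X e] [X [X e] [X [X e] [X e]]]]]
  [X [X e] [X [X e] [X [X [X e] [X e]] [X e]]]]
  [X [X e] [X [X [X e] [X e]] [X [X e] [X e]]]]
  [X [X e] [X [X [X e] [X [X e] [X e]]] [X e]]]
  [X [X e] [X [X [X [X e] [X e]] [X e]] [X e]]]
  [X [X [X e] [X e]] [X [X e] [X [X e] [X e]]]]

14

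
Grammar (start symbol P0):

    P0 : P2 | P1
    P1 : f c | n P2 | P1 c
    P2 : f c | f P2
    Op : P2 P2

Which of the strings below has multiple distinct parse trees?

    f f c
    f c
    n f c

f f c: 1 tree
f c: 2 trees
n f c: 1 tree

f c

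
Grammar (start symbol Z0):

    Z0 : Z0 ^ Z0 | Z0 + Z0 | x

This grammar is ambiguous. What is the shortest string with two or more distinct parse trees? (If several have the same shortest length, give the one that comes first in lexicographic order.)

length 1: no string has ≥2 trees
length 3: no string has ≥2 trees
length 5: x + x + x has 2 parse trees

Two derivations of x + x + x:
  Z0 ⇒ Z0 + Z0 ⇒ Z0 + Z0 + Z0 ⇒ x + Z0 + Z0 ⇒ x + x + Z0 ⇒ x + x + x
  Z0 ⇒ Z0 + Z0 ⇒ x + Z0 ⇒ x + Z0 + Z0 ⇒ x + x + Z0 ⇒ x + x + x

x + x + x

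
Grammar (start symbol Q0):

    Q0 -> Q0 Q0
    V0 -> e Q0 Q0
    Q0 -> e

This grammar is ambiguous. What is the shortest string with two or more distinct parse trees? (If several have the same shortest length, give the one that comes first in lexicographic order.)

e e e

length 1: no string has ≥2 trees
length 2: no string has ≥2 trees
length 3: e e e has 2 parse trees

Two derivations of e e e:
  Q0 ⇒ Q0 Q0 ⇒ Q0 Q0 Q0 ⇒ e Q0 Q0 ⇒ e e Q0 ⇒ e e e
  Q0 ⇒ Q0 Q0 ⇒ e Q0 ⇒ e Q0 Q0 ⇒ e e Q0 ⇒ e e e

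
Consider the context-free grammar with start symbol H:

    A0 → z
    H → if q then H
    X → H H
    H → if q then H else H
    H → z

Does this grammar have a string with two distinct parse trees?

Witness: if q then if q then z else z

Derivation 1: H ⇒ if q then H ⇒ if q then if q then H else H ⇒ if q then if q then z else H ⇒ if q then if q then z else z
Derivation 2: H ⇒ if q then H else H ⇒ if q then if q then H else H ⇒ if q then if q then z else H ⇒ if q then if q then z else z

Two distinct leftmost derivations for the same string.

Ambiguous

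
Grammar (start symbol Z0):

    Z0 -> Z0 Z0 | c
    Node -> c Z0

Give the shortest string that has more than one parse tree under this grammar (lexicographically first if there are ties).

c c c

length 1: no string has ≥2 trees
length 2: no string has ≥2 trees
length 3: c c c has 2 parse trees

Two derivations of c c c:
  Z0 ⇒ Z0 Z0 ⇒ Z0 Z0 Z0 ⇒ c Z0 Z0 ⇒ c c Z0 ⇒ c c c
  Z0 ⇒ Z0 Z0 ⇒ c Z0 ⇒ c Z0 Z0 ⇒ c c Z0 ⇒ c c c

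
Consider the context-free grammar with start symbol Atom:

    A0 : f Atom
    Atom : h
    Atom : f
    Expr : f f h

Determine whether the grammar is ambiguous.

Unambiguous

Only Atom is reachable from Atom; ignoring the rest: The reachable rules are right-linear with at most one rule per (nonterminal, next-terminal) pair. Each input token forces the next rule, so parsing is deterministic.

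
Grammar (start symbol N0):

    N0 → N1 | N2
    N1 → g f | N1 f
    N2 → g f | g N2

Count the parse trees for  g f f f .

1

Parse trees for g f f f:
  [N0 [N1 [N1 [N1 g f] f] f]]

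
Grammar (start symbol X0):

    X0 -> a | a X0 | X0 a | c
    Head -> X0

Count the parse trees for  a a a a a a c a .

7

Parse trees for a a a a a a c a:
  [X0 a [X0 a [X0 a [X0 a [X0 a [X0 a [X0 [X0 c] a]]]]]]]
  [X0 a [X0 a [X0 a [X0 a [X0 a [X0 [X0 a [X0 c]] a]]]]]]
  [X0 a [X0 a [X0 a [X0 a [X0 [X0 a [X0 a [X0 c]]] a]]]]]
  [X0 a [X0 a [X0 a [X0 [X0 a [X0 a [X0 a [X0 c]]]] a]]]]
  [X0 a [X0 a [X0 [X0 a [X0 a [X0 a [X0 a [X0 c]]]]] a]]]
  [X0 a [X0 [X0 a [X0 a [X0 a [X0 a [X0 a [X0 c]]]]]] a]]
  [X0 [X0 a [X0 a [X0 a [X0 a [X0 a [X0 a [X0 c]]]]]]] a]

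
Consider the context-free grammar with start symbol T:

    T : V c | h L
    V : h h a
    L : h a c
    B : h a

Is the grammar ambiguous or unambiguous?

Witness: h h a c

Derivation 1: T ⇒ V c ⇒ h h a c
Derivation 2: T ⇒ h L ⇒ h h a c

Two distinct leftmost derivations for the same string.

Ambiguous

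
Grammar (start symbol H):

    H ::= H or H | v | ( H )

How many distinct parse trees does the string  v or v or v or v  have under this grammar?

5

Parse trees for v or v or v or v:
  [H [H v] or [H [H v] or [H [H v] or [H v]]]]
  [H [H v] or [H [H [H v] or [H v]] or [H v]]]
  [H [H [H v] or [H v]] or [H [H v] or [H v]]]
  [H [H [H v] or [H [H v] or [H v]]] or [H v]]
  [H [H [H [H v] or [H v]] or [H v]] or [H v]]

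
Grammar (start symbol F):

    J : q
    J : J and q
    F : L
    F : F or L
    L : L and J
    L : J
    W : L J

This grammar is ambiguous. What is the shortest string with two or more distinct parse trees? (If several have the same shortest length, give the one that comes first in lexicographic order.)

q and q

length 1: no string has ≥2 trees
length 3: q and q has 2 parse trees

Two derivations of q and q:
  F ⇒ L ⇒ L and J ⇒ J and J ⇒ q and J ⇒ q and q
  F ⇒ L ⇒ J ⇒ J and q ⇒ q and q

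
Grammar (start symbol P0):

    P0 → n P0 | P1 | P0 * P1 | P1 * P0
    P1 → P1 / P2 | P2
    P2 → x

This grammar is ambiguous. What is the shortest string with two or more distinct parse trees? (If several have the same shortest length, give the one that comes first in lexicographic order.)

x * x

length 1: no string has ≥2 trees
length 2: no string has ≥2 trees
length 3: x * x has 2 parse trees

Two derivations of x * x:
  P0 ⇒ P0 * P1 ⇒ P1 * P1 ⇒ P2 * P1 ⇒ x * P1 ⇒ x * P2 ⇒ x * x
  P0 ⇒ P1 * P0 ⇒ P2 * P0 ⇒ x * P0 ⇒ x * P1 ⇒ x * P2 ⇒ x * x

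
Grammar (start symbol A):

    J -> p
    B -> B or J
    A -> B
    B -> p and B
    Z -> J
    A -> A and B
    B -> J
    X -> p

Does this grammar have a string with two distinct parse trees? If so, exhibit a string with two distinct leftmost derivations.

Witness: p and p

Derivation 1: A ⇒ B ⇒ p and B ⇒ p and J ⇒ p and p
Derivation 2: A ⇒ A and B ⇒ B and B ⇒ J and B ⇒ p and B ⇒ p and J ⇒ p and p

Two distinct leftmost derivations for the same string.

Ambiguous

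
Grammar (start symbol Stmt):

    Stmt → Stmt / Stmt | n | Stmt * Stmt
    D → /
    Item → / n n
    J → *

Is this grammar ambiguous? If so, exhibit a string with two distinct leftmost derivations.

Ambiguous

Witness: n * n * n

Derivation 1: Stmt ⇒ Stmt * Stmt ⇒ n * Stmt ⇒ n * Stmt * Stmt ⇒ n * n * Stmt ⇒ n * n * n
Derivation 2: Stmt ⇒ Stmt * Stmt ⇒ Stmt * Stmt * Stmt ⇒ n * Stmt * Stmt ⇒ n * n * Stmt ⇒ n * n * n

Two distinct leftmost derivations for the same string.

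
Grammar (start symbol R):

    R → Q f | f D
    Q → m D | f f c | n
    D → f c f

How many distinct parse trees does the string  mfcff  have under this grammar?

Parse trees for mfcff:
  [R [Q m [D f c f]] f]

1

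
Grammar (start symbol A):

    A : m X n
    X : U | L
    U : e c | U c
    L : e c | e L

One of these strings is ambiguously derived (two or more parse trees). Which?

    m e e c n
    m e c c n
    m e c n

m e e c n: 1 tree
m e c c n: 1 tree
m e c n: 2 trees

m e c n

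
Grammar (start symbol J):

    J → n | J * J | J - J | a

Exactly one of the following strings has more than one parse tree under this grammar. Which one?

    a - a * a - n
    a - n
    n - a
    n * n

a - a * a - n: 5 trees
a - n: 1 tree
n - a: 1 tree
n * n: 1 tree

a - a * a - n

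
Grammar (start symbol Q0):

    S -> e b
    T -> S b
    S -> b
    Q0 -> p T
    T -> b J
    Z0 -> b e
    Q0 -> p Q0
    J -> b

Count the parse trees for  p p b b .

Parse trees for p p b b:
  [Q0 p [Q0 p [T [S b] b]]]
  [Q0 p [Q0 p [T b [J b]]]]

2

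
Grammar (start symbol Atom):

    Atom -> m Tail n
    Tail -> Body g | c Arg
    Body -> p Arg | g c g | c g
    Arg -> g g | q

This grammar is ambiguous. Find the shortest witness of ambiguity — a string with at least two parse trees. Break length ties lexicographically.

m c g g n

length 4: no string has ≥2 trees
length 5: m c g g n has 2 parse trees

Two derivations of m c g g n:
  Atom ⇒ m Tail n ⇒ m Body g n ⇒ m c g g n
  Atom ⇒ m Tail n ⇒ m c Arg n ⇒ m c g g n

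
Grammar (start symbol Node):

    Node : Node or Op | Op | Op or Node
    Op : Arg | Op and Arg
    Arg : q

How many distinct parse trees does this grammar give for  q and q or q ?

Parse trees for q and q or q:
  [Node [Node [Op [Op [Arg q]] and [Arg q]]] or [Op [Arg q]]]
  [Node [Op [Op [Arg q]] and [Arg q]] or [Node [Op [Arg q]]]]

2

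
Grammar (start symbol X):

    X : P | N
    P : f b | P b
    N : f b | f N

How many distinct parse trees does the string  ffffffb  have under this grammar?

Parse trees for ffffffb:
  [X [N f [N f [N f [N f [N f [N f b]]]]]]]

1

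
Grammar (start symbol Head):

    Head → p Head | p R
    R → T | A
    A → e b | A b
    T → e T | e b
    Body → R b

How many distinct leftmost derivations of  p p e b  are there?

2

Parse trees for p p e b:
  [Head p [Head p [R [T e b]]]]
  [Head p [Head p [R [A e b]]]]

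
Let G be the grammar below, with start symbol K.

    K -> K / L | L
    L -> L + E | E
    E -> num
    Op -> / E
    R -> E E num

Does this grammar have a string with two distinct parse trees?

Unambiguous

(Op, R are unreachable from K, so their rules don't affect L(K).) K → K / L | L  ;  L → L + E | E  — a left-associative chain with E at the bottom. Each string factors uniquely by precedence.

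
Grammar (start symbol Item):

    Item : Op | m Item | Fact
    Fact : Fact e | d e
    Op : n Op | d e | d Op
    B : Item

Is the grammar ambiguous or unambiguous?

Witness: d e

Derivation 1: Item ⇒ Op ⇒ d e
Derivation 2: Item ⇒ Fact ⇒ d e

Two distinct leftmost derivations for the same string.

Ambiguous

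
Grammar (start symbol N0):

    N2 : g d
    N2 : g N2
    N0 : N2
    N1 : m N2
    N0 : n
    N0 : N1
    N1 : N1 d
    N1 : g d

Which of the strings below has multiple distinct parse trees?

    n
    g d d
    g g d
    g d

g d

n: 1 tree
g d d: 1 tree
g g d: 1 tree
g d: 2 trees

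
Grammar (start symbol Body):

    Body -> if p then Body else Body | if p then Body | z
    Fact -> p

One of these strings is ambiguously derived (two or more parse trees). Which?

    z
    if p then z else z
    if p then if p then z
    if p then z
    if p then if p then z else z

if p then if p then z else z

z: 1 tree
if p then z else z: 1 tree
if p then if p then z: 1 tree
if p then z: 1 tree
if p then if p then z else z: 2 trees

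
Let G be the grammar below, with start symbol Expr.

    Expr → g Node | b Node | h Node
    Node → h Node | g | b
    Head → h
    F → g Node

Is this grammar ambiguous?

Only Expr, Node are reachable from Expr; ignoring the rest: Restricted to the reachable nonterminals, every rule has the form A → t or A → t B, and no two rules for the same A share a first terminal. The grammar encodes a DFA — one run per string.

Unambiguous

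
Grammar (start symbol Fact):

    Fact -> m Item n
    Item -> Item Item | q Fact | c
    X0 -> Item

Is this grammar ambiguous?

Ambiguous

Witness: m c c c n

Derivation 1: Fact ⇒ m Item n ⇒ m Item Item n ⇒ m Item Item Item n ⇒ m c Item Item n ⇒ m c c Item n ⇒ m c c c n
Derivation 2: Fact ⇒ m Item n ⇒ m Item Item n ⇒ m c Item n ⇒ m c Item Item n ⇒ m c c Item n ⇒ m c c c n

Two distinct leftmost derivations for the same string.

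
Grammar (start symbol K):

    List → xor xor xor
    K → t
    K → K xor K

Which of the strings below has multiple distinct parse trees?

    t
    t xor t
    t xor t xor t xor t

t xor t xor t xor t

t: 1 tree
t xor t: 1 tree
t xor t xor t xor t: 5 trees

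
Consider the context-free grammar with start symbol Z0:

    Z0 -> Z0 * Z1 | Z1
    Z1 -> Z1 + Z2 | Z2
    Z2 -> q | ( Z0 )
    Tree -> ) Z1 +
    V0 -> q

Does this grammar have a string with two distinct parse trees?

Only Z0, Z1, Z2 are reachable from Z0; ignoring the rest: This is a standard precedence ladder (Z0 over Z1 over Z2), with each level left-recursive on its own operator ('*' at Z0, '+' at Z1). That structure is LR(1), hence unambiguous.

Unambiguous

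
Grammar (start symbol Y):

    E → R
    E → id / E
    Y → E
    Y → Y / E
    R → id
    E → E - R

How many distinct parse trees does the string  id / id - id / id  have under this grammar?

3

Parse trees for id / id - id / id:
  [Y [Y [E id / [E [E [R id]] - [R id]]]] / [E [R id]]]
  [Y [Y [E [E id / [E [R id]]] - [R id]]] / [E [R id]]]
  [Y [Y [Y [E [R id]]] / [E [E [R id]] - [R id]]] / [E [R id]]]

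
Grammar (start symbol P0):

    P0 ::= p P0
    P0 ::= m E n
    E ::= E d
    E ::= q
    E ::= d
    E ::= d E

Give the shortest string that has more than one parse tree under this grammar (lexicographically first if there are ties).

length 3: no string has ≥2 trees
length 4: m d d n has 2 parse trees

Two derivations of m d d n:
  P0 ⇒ m E n ⇒ m E d n ⇒ m d d n
  P0 ⇒ m E n ⇒ m d E n ⇒ m d d n

m d d n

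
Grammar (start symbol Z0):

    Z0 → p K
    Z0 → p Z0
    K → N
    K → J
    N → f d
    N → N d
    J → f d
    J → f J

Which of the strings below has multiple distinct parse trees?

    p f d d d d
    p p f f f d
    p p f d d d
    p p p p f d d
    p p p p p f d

p p p p p f d

p f d d d d: 1 tree
p p f f f d: 1 tree
p p f d d d: 1 tree
p p p p f d d: 1 tree
p p p p p f d: 2 trees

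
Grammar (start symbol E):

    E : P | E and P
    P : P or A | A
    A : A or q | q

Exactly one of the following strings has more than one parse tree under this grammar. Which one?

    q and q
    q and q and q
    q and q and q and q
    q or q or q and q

q or q or q and q

q and q: 1 tree
q and q and q: 1 tree
q and q and q and q: 1 tree
q or q or q and q: 4 trees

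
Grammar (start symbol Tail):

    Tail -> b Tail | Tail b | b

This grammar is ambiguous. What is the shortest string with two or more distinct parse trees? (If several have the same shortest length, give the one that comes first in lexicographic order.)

length 1: no string has ≥2 trees
length 2: b b has 2 parse trees

Two derivations of b b:
  Tail ⇒ b Tail ⇒ b b
  Tail ⇒ Tail b ⇒ b b

b b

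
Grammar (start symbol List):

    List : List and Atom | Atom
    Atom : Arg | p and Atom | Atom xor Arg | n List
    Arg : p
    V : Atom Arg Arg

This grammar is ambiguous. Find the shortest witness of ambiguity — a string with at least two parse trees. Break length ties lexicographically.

length 1: no string has ≥2 trees
length 2: no string has ≥2 trees
length 3: p and p has 2 parse trees

Two derivations of p and p:
  List ⇒ List and Atom ⇒ Atom and Atom ⇒ Arg and Atom ⇒ p and Atom ⇒ p and Arg ⇒ p and p
  List ⇒ Atom ⇒ p and Atom ⇒ p and Arg ⇒ p and p

p and p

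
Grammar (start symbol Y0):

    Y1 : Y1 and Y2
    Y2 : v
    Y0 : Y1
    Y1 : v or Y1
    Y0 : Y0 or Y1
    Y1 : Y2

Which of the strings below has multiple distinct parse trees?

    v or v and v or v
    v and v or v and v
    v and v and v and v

v or v and v or v

v or v and v or v: 3 trees
v and v or v and v: 1 tree
v and v and v and v: 1 tree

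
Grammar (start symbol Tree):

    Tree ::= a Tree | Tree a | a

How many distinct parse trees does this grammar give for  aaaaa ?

16

Parse trees for aaaaa (showing first 6 of 16):
  [Tree a [Tree a [Tree a [Tree a [Tree a]]]]]
  [Tree a [Tree a [Tree a [Tree [Tree a] a]]]]
  [Tree a [Tree a [Tree [Tree a [Tree a]] a]]]
  [Tree a [Tree a [Tree [Tree [Tree a] a] a]]]
  [Tree a [Tree [Tree a [Tree a [Tree a]]] a]]
  [Tree a [Tree [Tree a [Tree [Tree a] a]] a]]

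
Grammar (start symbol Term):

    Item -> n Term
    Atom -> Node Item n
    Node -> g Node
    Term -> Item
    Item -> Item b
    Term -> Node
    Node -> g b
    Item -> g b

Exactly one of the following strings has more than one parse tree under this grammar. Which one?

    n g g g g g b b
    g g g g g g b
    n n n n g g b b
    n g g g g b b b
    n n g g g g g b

n n n n g g b b

n g g g g g b b: 1 tree
g g g g g g b: 1 tree
n n n n g g b b: 4 trees
n g g g g b b b: 1 tree
n n g g g g g b: 1 tree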